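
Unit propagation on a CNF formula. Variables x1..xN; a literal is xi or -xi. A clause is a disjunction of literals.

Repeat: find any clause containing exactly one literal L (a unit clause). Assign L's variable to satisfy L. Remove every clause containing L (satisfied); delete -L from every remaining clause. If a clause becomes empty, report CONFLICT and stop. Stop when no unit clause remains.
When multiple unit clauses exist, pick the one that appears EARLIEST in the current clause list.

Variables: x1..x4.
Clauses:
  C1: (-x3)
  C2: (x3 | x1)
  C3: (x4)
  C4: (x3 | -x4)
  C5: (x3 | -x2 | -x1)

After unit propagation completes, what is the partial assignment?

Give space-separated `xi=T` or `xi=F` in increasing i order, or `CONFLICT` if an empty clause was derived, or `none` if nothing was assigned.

Answer: CONFLICT

Derivation:
unit clause [-3] forces x3=F; simplify:
  drop 3 from [3, 1] -> [1]
  drop 3 from [3, -4] -> [-4]
  drop 3 from [3, -2, -1] -> [-2, -1]
  satisfied 1 clause(s); 4 remain; assigned so far: [3]
unit clause [1] forces x1=T; simplify:
  drop -1 from [-2, -1] -> [-2]
  satisfied 1 clause(s); 3 remain; assigned so far: [1, 3]
unit clause [4] forces x4=T; simplify:
  drop -4 from [-4] -> [] (empty!)
  satisfied 1 clause(s); 2 remain; assigned so far: [1, 3, 4]
CONFLICT (empty clause)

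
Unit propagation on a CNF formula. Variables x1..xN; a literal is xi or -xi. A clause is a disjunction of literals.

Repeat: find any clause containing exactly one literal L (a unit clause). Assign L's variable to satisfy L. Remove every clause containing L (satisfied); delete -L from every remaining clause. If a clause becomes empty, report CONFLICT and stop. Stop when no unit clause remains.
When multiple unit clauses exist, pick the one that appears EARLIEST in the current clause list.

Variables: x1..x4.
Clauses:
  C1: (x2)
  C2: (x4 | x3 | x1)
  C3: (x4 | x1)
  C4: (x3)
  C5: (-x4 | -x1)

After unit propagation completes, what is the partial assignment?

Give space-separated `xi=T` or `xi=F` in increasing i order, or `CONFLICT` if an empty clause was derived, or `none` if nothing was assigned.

unit clause [2] forces x2=T; simplify:
  satisfied 1 clause(s); 4 remain; assigned so far: [2]
unit clause [3] forces x3=T; simplify:
  satisfied 2 clause(s); 2 remain; assigned so far: [2, 3]

Answer: x2=T x3=T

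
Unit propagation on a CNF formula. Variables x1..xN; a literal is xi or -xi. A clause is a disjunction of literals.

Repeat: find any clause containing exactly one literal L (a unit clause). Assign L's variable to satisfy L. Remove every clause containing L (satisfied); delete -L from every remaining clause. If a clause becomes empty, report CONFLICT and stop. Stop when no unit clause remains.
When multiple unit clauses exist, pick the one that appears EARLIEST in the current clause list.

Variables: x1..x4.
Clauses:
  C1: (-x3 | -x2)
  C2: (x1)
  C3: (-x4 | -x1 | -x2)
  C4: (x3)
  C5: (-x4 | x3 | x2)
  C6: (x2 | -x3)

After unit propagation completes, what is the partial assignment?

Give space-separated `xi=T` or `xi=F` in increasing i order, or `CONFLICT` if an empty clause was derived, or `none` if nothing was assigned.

unit clause [1] forces x1=T; simplify:
  drop -1 from [-4, -1, -2] -> [-4, -2]
  satisfied 1 clause(s); 5 remain; assigned so far: [1]
unit clause [3] forces x3=T; simplify:
  drop -3 from [-3, -2] -> [-2]
  drop -3 from [2, -3] -> [2]
  satisfied 2 clause(s); 3 remain; assigned so far: [1, 3]
unit clause [-2] forces x2=F; simplify:
  drop 2 from [2] -> [] (empty!)
  satisfied 2 clause(s); 1 remain; assigned so far: [1, 2, 3]
CONFLICT (empty clause)

Answer: CONFLICT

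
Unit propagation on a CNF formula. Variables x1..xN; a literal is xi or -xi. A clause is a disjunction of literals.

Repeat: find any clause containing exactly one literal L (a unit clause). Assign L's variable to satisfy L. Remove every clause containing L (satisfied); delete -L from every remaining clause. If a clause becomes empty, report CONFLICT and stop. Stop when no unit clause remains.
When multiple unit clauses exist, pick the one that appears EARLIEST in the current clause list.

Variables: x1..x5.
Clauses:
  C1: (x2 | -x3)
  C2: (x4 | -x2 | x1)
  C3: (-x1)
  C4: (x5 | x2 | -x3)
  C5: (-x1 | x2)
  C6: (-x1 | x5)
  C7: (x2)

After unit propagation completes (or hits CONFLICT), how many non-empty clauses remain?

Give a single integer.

unit clause [-1] forces x1=F; simplify:
  drop 1 from [4, -2, 1] -> [4, -2]
  satisfied 3 clause(s); 4 remain; assigned so far: [1]
unit clause [2] forces x2=T; simplify:
  drop -2 from [4, -2] -> [4]
  satisfied 3 clause(s); 1 remain; assigned so far: [1, 2]
unit clause [4] forces x4=T; simplify:
  satisfied 1 clause(s); 0 remain; assigned so far: [1, 2, 4]

Answer: 0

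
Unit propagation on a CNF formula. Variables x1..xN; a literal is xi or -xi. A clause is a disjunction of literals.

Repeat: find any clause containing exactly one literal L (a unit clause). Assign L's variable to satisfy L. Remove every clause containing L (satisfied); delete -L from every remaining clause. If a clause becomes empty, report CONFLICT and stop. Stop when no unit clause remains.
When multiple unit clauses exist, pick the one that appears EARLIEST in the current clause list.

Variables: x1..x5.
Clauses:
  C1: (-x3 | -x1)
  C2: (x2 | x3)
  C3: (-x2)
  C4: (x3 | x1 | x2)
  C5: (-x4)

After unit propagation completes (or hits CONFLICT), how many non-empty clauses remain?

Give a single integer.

unit clause [-2] forces x2=F; simplify:
  drop 2 from [2, 3] -> [3]
  drop 2 from [3, 1, 2] -> [3, 1]
  satisfied 1 clause(s); 4 remain; assigned so far: [2]
unit clause [3] forces x3=T; simplify:
  drop -3 from [-3, -1] -> [-1]
  satisfied 2 clause(s); 2 remain; assigned so far: [2, 3]
unit clause [-1] forces x1=F; simplify:
  satisfied 1 clause(s); 1 remain; assigned so far: [1, 2, 3]
unit clause [-4] forces x4=F; simplify:
  satisfied 1 clause(s); 0 remain; assigned so far: [1, 2, 3, 4]

Answer: 0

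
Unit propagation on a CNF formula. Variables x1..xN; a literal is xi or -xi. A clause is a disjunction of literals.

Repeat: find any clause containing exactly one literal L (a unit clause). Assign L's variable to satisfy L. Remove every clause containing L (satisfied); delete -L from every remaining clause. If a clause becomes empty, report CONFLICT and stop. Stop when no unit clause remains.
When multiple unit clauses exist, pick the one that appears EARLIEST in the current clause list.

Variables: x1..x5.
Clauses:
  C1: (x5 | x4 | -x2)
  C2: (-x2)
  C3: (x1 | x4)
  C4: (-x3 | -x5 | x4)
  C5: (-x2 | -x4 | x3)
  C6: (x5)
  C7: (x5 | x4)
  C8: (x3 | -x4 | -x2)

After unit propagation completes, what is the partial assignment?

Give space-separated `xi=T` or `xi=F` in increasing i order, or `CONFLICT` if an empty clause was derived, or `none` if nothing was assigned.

unit clause [-2] forces x2=F; simplify:
  satisfied 4 clause(s); 4 remain; assigned so far: [2]
unit clause [5] forces x5=T; simplify:
  drop -5 from [-3, -5, 4] -> [-3, 4]
  satisfied 2 clause(s); 2 remain; assigned so far: [2, 5]

Answer: x2=F x5=T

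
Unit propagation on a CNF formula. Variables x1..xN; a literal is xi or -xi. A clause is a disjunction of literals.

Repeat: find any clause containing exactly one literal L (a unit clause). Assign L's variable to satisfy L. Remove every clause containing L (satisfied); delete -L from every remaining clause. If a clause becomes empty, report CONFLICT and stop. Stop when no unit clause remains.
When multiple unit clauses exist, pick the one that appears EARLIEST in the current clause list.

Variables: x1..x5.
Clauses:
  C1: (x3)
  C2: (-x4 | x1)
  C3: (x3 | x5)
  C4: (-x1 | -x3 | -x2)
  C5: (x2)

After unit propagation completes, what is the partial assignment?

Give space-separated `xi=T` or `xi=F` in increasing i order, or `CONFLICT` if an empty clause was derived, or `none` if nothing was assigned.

Answer: x1=F x2=T x3=T x4=F

Derivation:
unit clause [3] forces x3=T; simplify:
  drop -3 from [-1, -3, -2] -> [-1, -2]
  satisfied 2 clause(s); 3 remain; assigned so far: [3]
unit clause [2] forces x2=T; simplify:
  drop -2 from [-1, -2] -> [-1]
  satisfied 1 clause(s); 2 remain; assigned so far: [2, 3]
unit clause [-1] forces x1=F; simplify:
  drop 1 from [-4, 1] -> [-4]
  satisfied 1 clause(s); 1 remain; assigned so far: [1, 2, 3]
unit clause [-4] forces x4=F; simplify:
  satisfied 1 clause(s); 0 remain; assigned so far: [1, 2, 3, 4]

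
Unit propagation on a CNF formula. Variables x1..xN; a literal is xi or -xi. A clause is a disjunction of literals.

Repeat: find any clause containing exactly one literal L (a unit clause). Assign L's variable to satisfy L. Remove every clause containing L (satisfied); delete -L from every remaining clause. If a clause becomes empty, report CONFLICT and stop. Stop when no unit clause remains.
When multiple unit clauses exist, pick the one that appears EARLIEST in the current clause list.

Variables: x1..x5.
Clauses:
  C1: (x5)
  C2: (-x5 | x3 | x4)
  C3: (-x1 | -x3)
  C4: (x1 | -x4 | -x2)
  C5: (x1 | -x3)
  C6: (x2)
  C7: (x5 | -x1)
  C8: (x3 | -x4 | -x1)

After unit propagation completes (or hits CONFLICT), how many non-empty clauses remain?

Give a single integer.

Answer: 5

Derivation:
unit clause [5] forces x5=T; simplify:
  drop -5 from [-5, 3, 4] -> [3, 4]
  satisfied 2 clause(s); 6 remain; assigned so far: [5]
unit clause [2] forces x2=T; simplify:
  drop -2 from [1, -4, -2] -> [1, -4]
  satisfied 1 clause(s); 5 remain; assigned so far: [2, 5]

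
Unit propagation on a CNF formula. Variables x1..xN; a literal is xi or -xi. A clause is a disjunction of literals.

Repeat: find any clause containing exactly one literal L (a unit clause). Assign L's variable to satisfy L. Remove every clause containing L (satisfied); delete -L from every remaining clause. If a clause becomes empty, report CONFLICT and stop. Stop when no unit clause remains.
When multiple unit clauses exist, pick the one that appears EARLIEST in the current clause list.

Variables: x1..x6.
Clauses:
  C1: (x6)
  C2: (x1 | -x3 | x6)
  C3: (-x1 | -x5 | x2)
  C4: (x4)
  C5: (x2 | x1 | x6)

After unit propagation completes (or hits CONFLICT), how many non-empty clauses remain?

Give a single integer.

Answer: 1

Derivation:
unit clause [6] forces x6=T; simplify:
  satisfied 3 clause(s); 2 remain; assigned so far: [6]
unit clause [4] forces x4=T; simplify:
  satisfied 1 clause(s); 1 remain; assigned so far: [4, 6]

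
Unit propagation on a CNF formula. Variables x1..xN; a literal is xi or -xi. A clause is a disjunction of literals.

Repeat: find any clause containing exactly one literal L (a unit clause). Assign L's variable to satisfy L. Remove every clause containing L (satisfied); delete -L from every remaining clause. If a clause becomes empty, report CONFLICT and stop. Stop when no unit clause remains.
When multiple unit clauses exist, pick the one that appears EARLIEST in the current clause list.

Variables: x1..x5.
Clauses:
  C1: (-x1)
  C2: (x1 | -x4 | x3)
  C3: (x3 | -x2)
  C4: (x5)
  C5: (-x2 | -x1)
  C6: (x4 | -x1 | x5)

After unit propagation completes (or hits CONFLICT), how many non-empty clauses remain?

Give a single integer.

unit clause [-1] forces x1=F; simplify:
  drop 1 from [1, -4, 3] -> [-4, 3]
  satisfied 3 clause(s); 3 remain; assigned so far: [1]
unit clause [5] forces x5=T; simplify:
  satisfied 1 clause(s); 2 remain; assigned so far: [1, 5]

Answer: 2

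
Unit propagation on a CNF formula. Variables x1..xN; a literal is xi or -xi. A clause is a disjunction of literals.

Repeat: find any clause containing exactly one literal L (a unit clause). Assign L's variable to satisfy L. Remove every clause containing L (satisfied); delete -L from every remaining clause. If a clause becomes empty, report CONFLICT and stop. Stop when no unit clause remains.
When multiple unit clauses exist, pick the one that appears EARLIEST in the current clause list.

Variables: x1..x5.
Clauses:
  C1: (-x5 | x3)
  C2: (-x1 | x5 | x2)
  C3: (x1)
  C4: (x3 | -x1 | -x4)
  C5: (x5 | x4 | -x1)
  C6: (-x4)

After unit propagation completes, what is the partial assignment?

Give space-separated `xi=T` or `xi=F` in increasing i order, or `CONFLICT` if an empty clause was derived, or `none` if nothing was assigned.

unit clause [1] forces x1=T; simplify:
  drop -1 from [-1, 5, 2] -> [5, 2]
  drop -1 from [3, -1, -4] -> [3, -4]
  drop -1 from [5, 4, -1] -> [5, 4]
  satisfied 1 clause(s); 5 remain; assigned so far: [1]
unit clause [-4] forces x4=F; simplify:
  drop 4 from [5, 4] -> [5]
  satisfied 2 clause(s); 3 remain; assigned so far: [1, 4]
unit clause [5] forces x5=T; simplify:
  drop -5 from [-5, 3] -> [3]
  satisfied 2 clause(s); 1 remain; assigned so far: [1, 4, 5]
unit clause [3] forces x3=T; simplify:
  satisfied 1 clause(s); 0 remain; assigned so far: [1, 3, 4, 5]

Answer: x1=T x3=T x4=F x5=T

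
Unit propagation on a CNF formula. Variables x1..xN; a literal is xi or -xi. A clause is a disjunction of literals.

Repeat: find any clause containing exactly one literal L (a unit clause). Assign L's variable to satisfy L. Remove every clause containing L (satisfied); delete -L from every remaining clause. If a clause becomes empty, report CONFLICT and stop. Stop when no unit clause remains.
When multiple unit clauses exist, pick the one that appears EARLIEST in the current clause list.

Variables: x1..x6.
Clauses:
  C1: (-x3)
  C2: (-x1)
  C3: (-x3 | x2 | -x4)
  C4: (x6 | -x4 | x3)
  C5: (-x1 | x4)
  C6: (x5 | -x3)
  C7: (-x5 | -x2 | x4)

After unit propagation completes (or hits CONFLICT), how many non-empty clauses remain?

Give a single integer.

Answer: 2

Derivation:
unit clause [-3] forces x3=F; simplify:
  drop 3 from [6, -4, 3] -> [6, -4]
  satisfied 3 clause(s); 4 remain; assigned so far: [3]
unit clause [-1] forces x1=F; simplify:
  satisfied 2 clause(s); 2 remain; assigned so far: [1, 3]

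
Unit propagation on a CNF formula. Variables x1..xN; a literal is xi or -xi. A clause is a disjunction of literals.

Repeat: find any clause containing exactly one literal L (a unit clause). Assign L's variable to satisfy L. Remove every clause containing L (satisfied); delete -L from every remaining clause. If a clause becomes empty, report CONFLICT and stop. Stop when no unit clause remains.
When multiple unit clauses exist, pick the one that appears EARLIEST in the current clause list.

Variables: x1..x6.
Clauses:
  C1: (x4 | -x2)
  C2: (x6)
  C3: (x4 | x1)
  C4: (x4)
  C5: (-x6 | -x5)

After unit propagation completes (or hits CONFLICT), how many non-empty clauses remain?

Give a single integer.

Answer: 0

Derivation:
unit clause [6] forces x6=T; simplify:
  drop -6 from [-6, -5] -> [-5]
  satisfied 1 clause(s); 4 remain; assigned so far: [6]
unit clause [4] forces x4=T; simplify:
  satisfied 3 clause(s); 1 remain; assigned so far: [4, 6]
unit clause [-5] forces x5=F; simplify:
  satisfied 1 clause(s); 0 remain; assigned so far: [4, 5, 6]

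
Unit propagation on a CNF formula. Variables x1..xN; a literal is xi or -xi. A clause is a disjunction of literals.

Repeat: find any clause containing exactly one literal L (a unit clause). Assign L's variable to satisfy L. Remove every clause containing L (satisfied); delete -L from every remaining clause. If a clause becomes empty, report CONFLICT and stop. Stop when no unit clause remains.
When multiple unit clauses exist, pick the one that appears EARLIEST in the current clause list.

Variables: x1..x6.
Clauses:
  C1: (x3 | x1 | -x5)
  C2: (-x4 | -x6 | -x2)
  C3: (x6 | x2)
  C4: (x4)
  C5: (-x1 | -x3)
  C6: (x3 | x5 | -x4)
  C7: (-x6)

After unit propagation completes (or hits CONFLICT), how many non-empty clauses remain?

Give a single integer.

Answer: 3

Derivation:
unit clause [4] forces x4=T; simplify:
  drop -4 from [-4, -6, -2] -> [-6, -2]
  drop -4 from [3, 5, -4] -> [3, 5]
  satisfied 1 clause(s); 6 remain; assigned so far: [4]
unit clause [-6] forces x6=F; simplify:
  drop 6 from [6, 2] -> [2]
  satisfied 2 clause(s); 4 remain; assigned so far: [4, 6]
unit clause [2] forces x2=T; simplify:
  satisfied 1 clause(s); 3 remain; assigned so far: [2, 4, 6]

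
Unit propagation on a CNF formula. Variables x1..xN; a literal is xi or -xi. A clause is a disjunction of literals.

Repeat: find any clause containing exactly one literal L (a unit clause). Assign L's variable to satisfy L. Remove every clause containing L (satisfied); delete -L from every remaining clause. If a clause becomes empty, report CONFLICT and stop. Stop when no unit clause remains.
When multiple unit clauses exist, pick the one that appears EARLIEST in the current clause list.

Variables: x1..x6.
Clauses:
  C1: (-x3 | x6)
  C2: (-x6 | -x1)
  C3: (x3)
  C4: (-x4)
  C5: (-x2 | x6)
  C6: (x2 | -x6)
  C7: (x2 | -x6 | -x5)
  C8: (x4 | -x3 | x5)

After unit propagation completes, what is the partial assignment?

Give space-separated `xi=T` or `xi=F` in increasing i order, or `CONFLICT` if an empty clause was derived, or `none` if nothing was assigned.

Answer: x1=F x2=T x3=T x4=F x5=T x6=T

Derivation:
unit clause [3] forces x3=T; simplify:
  drop -3 from [-3, 6] -> [6]
  drop -3 from [4, -3, 5] -> [4, 5]
  satisfied 1 clause(s); 7 remain; assigned so far: [3]
unit clause [6] forces x6=T; simplify:
  drop -6 from [-6, -1] -> [-1]
  drop -6 from [2, -6] -> [2]
  drop -6 from [2, -6, -5] -> [2, -5]
  satisfied 2 clause(s); 5 remain; assigned so far: [3, 6]
unit clause [-1] forces x1=F; simplify:
  satisfied 1 clause(s); 4 remain; assigned so far: [1, 3, 6]
unit clause [-4] forces x4=F; simplify:
  drop 4 from [4, 5] -> [5]
  satisfied 1 clause(s); 3 remain; assigned so far: [1, 3, 4, 6]
unit clause [2] forces x2=T; simplify:
  satisfied 2 clause(s); 1 remain; assigned so far: [1, 2, 3, 4, 6]
unit clause [5] forces x5=T; simplify:
  satisfied 1 clause(s); 0 remain; assigned so far: [1, 2, 3, 4, 5, 6]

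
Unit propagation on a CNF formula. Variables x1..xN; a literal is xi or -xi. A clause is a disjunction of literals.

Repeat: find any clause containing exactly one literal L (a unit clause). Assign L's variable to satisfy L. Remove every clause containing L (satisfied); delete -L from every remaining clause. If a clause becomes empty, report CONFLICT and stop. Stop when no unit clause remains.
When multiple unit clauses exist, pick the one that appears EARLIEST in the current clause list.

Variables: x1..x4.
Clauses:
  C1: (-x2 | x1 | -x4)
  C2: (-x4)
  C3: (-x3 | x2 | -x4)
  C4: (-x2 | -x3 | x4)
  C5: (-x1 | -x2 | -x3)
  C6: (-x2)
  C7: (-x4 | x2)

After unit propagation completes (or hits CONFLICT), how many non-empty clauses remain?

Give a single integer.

unit clause [-4] forces x4=F; simplify:
  drop 4 from [-2, -3, 4] -> [-2, -3]
  satisfied 4 clause(s); 3 remain; assigned so far: [4]
unit clause [-2] forces x2=F; simplify:
  satisfied 3 clause(s); 0 remain; assigned so far: [2, 4]

Answer: 0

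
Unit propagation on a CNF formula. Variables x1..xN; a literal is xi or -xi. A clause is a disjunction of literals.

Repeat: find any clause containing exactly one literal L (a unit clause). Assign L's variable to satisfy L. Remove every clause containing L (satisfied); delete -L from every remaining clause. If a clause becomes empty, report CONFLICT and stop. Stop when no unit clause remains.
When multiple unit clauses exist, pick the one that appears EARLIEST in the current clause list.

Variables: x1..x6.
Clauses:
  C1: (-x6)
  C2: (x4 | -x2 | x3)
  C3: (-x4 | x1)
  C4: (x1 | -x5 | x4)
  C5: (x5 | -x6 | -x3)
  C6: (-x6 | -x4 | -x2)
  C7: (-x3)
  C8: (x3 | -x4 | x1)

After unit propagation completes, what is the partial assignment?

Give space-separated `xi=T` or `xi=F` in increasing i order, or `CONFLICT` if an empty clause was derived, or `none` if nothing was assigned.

Answer: x3=F x6=F

Derivation:
unit clause [-6] forces x6=F; simplify:
  satisfied 3 clause(s); 5 remain; assigned so far: [6]
unit clause [-3] forces x3=F; simplify:
  drop 3 from [4, -2, 3] -> [4, -2]
  drop 3 from [3, -4, 1] -> [-4, 1]
  satisfied 1 clause(s); 4 remain; assigned so far: [3, 6]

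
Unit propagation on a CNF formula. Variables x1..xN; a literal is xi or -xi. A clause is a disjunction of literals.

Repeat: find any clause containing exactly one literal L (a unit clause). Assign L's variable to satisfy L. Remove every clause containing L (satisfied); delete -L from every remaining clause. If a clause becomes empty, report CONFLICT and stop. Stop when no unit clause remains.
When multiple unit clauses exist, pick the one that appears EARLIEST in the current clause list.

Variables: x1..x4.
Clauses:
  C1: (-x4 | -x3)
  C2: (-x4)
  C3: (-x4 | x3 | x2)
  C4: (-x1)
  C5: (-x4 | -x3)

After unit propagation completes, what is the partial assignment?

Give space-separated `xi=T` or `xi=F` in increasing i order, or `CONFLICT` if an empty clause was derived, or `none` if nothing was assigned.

Answer: x1=F x4=F

Derivation:
unit clause [-4] forces x4=F; simplify:
  satisfied 4 clause(s); 1 remain; assigned so far: [4]
unit clause [-1] forces x1=F; simplify:
  satisfied 1 clause(s); 0 remain; assigned so far: [1, 4]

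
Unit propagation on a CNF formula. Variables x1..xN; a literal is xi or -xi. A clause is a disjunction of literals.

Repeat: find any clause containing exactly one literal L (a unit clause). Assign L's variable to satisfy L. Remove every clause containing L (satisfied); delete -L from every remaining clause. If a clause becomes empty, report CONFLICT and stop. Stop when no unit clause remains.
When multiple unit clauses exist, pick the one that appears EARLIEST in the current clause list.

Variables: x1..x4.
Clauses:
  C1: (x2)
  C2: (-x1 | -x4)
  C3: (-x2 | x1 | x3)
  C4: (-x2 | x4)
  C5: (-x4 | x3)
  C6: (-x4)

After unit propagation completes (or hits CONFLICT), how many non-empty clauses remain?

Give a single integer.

unit clause [2] forces x2=T; simplify:
  drop -2 from [-2, 1, 3] -> [1, 3]
  drop -2 from [-2, 4] -> [4]
  satisfied 1 clause(s); 5 remain; assigned so far: [2]
unit clause [4] forces x4=T; simplify:
  drop -4 from [-1, -4] -> [-1]
  drop -4 from [-4, 3] -> [3]
  drop -4 from [-4] -> [] (empty!)
  satisfied 1 clause(s); 4 remain; assigned so far: [2, 4]
CONFLICT (empty clause)

Answer: 3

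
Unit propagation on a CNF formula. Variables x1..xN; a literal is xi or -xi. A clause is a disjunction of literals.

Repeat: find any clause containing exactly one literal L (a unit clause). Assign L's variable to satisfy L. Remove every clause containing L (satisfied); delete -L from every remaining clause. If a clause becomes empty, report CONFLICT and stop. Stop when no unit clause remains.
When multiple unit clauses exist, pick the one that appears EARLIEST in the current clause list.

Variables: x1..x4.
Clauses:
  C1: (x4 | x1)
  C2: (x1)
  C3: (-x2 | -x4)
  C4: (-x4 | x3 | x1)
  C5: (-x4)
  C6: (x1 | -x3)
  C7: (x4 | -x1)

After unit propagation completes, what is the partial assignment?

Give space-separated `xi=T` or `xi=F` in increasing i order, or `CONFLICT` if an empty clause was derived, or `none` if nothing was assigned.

unit clause [1] forces x1=T; simplify:
  drop -1 from [4, -1] -> [4]
  satisfied 4 clause(s); 3 remain; assigned so far: [1]
unit clause [-4] forces x4=F; simplify:
  drop 4 from [4] -> [] (empty!)
  satisfied 2 clause(s); 1 remain; assigned so far: [1, 4]
CONFLICT (empty clause)

Answer: CONFLICT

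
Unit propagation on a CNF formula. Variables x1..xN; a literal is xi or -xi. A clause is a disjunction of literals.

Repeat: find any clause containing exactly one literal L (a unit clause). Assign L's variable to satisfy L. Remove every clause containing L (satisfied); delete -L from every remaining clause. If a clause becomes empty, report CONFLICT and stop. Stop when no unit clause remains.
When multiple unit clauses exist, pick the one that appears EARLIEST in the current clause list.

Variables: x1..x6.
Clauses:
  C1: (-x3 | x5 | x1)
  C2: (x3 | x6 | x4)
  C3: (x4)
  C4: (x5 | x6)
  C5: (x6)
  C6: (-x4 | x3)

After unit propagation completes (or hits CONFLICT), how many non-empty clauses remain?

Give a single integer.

Answer: 1

Derivation:
unit clause [4] forces x4=T; simplify:
  drop -4 from [-4, 3] -> [3]
  satisfied 2 clause(s); 4 remain; assigned so far: [4]
unit clause [6] forces x6=T; simplify:
  satisfied 2 clause(s); 2 remain; assigned so far: [4, 6]
unit clause [3] forces x3=T; simplify:
  drop -3 from [-3, 5, 1] -> [5, 1]
  satisfied 1 clause(s); 1 remain; assigned so far: [3, 4, 6]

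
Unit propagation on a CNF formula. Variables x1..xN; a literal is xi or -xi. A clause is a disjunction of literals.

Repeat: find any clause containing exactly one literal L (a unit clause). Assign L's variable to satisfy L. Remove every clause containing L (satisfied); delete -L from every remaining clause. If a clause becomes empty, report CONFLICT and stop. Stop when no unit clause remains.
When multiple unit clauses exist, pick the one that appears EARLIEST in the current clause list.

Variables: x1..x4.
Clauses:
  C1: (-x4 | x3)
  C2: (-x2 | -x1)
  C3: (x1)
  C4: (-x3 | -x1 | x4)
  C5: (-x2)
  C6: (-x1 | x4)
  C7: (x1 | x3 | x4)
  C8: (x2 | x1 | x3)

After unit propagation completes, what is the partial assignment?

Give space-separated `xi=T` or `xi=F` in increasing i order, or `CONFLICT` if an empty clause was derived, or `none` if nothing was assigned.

unit clause [1] forces x1=T; simplify:
  drop -1 from [-2, -1] -> [-2]
  drop -1 from [-3, -1, 4] -> [-3, 4]
  drop -1 from [-1, 4] -> [4]
  satisfied 3 clause(s); 5 remain; assigned so far: [1]
unit clause [-2] forces x2=F; simplify:
  satisfied 2 clause(s); 3 remain; assigned so far: [1, 2]
unit clause [4] forces x4=T; simplify:
  drop -4 from [-4, 3] -> [3]
  satisfied 2 clause(s); 1 remain; assigned so far: [1, 2, 4]
unit clause [3] forces x3=T; simplify:
  satisfied 1 clause(s); 0 remain; assigned so far: [1, 2, 3, 4]

Answer: x1=T x2=F x3=T x4=T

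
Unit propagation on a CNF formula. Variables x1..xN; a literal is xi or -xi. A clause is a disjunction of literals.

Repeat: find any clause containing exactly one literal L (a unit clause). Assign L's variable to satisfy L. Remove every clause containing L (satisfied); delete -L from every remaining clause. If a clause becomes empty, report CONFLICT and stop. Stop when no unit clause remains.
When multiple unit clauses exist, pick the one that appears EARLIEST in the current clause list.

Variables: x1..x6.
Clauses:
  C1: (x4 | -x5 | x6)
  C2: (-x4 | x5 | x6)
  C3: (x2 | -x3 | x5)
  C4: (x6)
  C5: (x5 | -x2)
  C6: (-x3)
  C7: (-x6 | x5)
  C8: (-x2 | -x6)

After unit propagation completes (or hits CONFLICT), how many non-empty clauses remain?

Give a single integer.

Answer: 0

Derivation:
unit clause [6] forces x6=T; simplify:
  drop -6 from [-6, 5] -> [5]
  drop -6 from [-2, -6] -> [-2]
  satisfied 3 clause(s); 5 remain; assigned so far: [6]
unit clause [-3] forces x3=F; simplify:
  satisfied 2 clause(s); 3 remain; assigned so far: [3, 6]
unit clause [5] forces x5=T; simplify:
  satisfied 2 clause(s); 1 remain; assigned so far: [3, 5, 6]
unit clause [-2] forces x2=F; simplify:
  satisfied 1 clause(s); 0 remain; assigned so far: [2, 3, 5, 6]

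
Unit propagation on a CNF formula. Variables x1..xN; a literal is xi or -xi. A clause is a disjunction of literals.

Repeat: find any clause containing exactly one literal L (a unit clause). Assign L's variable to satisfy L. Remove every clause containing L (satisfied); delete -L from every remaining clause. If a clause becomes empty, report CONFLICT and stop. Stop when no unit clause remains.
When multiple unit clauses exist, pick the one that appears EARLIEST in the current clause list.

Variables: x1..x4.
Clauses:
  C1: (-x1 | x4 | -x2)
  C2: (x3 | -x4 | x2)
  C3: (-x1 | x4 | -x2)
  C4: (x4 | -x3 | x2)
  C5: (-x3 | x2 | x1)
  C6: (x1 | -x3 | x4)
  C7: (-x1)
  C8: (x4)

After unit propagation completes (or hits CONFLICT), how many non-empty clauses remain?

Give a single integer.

unit clause [-1] forces x1=F; simplify:
  drop 1 from [-3, 2, 1] -> [-3, 2]
  drop 1 from [1, -3, 4] -> [-3, 4]
  satisfied 3 clause(s); 5 remain; assigned so far: [1]
unit clause [4] forces x4=T; simplify:
  drop -4 from [3, -4, 2] -> [3, 2]
  satisfied 3 clause(s); 2 remain; assigned so far: [1, 4]

Answer: 2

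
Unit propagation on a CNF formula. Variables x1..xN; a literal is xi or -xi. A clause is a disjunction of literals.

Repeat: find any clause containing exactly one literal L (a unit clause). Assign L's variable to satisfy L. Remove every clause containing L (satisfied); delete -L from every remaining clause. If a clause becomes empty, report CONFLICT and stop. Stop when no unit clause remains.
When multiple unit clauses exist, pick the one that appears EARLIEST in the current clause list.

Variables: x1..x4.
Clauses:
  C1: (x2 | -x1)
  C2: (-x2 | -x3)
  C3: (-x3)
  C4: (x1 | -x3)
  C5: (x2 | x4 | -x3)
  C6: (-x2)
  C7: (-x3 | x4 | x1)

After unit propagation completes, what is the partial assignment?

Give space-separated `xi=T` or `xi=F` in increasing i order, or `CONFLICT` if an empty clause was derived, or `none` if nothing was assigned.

Answer: x1=F x2=F x3=F

Derivation:
unit clause [-3] forces x3=F; simplify:
  satisfied 5 clause(s); 2 remain; assigned so far: [3]
unit clause [-2] forces x2=F; simplify:
  drop 2 from [2, -1] -> [-1]
  satisfied 1 clause(s); 1 remain; assigned so far: [2, 3]
unit clause [-1] forces x1=F; simplify:
  satisfied 1 clause(s); 0 remain; assigned so far: [1, 2, 3]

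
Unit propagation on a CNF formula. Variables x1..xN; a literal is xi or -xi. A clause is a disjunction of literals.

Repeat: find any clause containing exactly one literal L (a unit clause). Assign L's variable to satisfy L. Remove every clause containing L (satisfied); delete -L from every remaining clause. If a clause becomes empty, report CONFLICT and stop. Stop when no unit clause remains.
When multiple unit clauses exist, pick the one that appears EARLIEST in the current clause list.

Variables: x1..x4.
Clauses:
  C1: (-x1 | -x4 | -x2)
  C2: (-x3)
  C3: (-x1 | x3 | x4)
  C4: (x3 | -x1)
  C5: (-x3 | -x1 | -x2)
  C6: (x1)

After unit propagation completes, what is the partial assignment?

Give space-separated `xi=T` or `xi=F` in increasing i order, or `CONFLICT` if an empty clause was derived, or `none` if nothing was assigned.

Answer: CONFLICT

Derivation:
unit clause [-3] forces x3=F; simplify:
  drop 3 from [-1, 3, 4] -> [-1, 4]
  drop 3 from [3, -1] -> [-1]
  satisfied 2 clause(s); 4 remain; assigned so far: [3]
unit clause [-1] forces x1=F; simplify:
  drop 1 from [1] -> [] (empty!)
  satisfied 3 clause(s); 1 remain; assigned so far: [1, 3]
CONFLICT (empty clause)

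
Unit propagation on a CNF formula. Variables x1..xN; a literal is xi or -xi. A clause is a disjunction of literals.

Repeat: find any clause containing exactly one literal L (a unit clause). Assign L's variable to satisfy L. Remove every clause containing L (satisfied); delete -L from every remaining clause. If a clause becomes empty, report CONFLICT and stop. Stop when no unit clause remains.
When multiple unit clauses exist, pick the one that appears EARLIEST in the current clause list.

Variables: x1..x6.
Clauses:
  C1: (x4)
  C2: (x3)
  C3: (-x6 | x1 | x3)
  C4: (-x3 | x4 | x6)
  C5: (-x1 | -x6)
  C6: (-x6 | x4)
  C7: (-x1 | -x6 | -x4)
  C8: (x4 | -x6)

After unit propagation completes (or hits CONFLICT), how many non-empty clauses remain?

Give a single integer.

Answer: 2

Derivation:
unit clause [4] forces x4=T; simplify:
  drop -4 from [-1, -6, -4] -> [-1, -6]
  satisfied 4 clause(s); 4 remain; assigned so far: [4]
unit clause [3] forces x3=T; simplify:
  satisfied 2 clause(s); 2 remain; assigned so far: [3, 4]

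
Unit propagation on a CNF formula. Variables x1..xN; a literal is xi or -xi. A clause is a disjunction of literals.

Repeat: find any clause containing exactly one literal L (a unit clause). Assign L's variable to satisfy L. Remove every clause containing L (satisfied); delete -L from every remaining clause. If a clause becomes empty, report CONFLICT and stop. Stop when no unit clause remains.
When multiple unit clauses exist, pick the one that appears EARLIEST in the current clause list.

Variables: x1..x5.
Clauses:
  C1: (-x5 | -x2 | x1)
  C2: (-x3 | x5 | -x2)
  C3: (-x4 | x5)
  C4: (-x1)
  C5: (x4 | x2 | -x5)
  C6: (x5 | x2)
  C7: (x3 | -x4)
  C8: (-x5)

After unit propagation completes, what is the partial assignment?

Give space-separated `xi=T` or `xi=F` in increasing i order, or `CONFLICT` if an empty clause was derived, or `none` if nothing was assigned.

Answer: x1=F x2=T x3=F x4=F x5=F

Derivation:
unit clause [-1] forces x1=F; simplify:
  drop 1 from [-5, -2, 1] -> [-5, -2]
  satisfied 1 clause(s); 7 remain; assigned so far: [1]
unit clause [-5] forces x5=F; simplify:
  drop 5 from [-3, 5, -2] -> [-3, -2]
  drop 5 from [-4, 5] -> [-4]
  drop 5 from [5, 2] -> [2]
  satisfied 3 clause(s); 4 remain; assigned so far: [1, 5]
unit clause [-4] forces x4=F; simplify:
  satisfied 2 clause(s); 2 remain; assigned so far: [1, 4, 5]
unit clause [2] forces x2=T; simplify:
  drop -2 from [-3, -2] -> [-3]
  satisfied 1 clause(s); 1 remain; assigned so far: [1, 2, 4, 5]
unit clause [-3] forces x3=F; simplify:
  satisfied 1 clause(s); 0 remain; assigned so far: [1, 2, 3, 4, 5]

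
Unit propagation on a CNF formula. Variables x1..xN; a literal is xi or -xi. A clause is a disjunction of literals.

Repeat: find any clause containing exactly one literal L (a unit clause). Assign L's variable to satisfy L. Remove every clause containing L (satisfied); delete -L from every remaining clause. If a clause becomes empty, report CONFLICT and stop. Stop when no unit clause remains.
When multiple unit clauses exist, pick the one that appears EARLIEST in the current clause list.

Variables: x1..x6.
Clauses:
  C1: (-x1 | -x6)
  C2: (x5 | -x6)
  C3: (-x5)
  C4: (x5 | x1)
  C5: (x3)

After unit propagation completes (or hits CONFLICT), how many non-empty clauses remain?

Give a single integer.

Answer: 0

Derivation:
unit clause [-5] forces x5=F; simplify:
  drop 5 from [5, -6] -> [-6]
  drop 5 from [5, 1] -> [1]
  satisfied 1 clause(s); 4 remain; assigned so far: [5]
unit clause [-6] forces x6=F; simplify:
  satisfied 2 clause(s); 2 remain; assigned so far: [5, 6]
unit clause [1] forces x1=T; simplify:
  satisfied 1 clause(s); 1 remain; assigned so far: [1, 5, 6]
unit clause [3] forces x3=T; simplify:
  satisfied 1 clause(s); 0 remain; assigned so far: [1, 3, 5, 6]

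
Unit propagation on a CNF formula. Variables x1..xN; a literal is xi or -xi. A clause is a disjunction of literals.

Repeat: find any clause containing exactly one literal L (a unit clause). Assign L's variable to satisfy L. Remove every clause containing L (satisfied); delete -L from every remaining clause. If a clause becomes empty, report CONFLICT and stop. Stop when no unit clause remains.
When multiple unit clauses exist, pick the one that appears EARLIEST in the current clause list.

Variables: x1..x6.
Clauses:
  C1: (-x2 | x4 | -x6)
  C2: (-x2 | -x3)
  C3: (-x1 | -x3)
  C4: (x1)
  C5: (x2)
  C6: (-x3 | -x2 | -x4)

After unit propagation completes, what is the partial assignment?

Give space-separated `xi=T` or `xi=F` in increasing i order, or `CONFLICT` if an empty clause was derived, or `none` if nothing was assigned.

unit clause [1] forces x1=T; simplify:
  drop -1 from [-1, -3] -> [-3]
  satisfied 1 clause(s); 5 remain; assigned so far: [1]
unit clause [-3] forces x3=F; simplify:
  satisfied 3 clause(s); 2 remain; assigned so far: [1, 3]
unit clause [2] forces x2=T; simplify:
  drop -2 from [-2, 4, -6] -> [4, -6]
  satisfied 1 clause(s); 1 remain; assigned so far: [1, 2, 3]

Answer: x1=T x2=T x3=F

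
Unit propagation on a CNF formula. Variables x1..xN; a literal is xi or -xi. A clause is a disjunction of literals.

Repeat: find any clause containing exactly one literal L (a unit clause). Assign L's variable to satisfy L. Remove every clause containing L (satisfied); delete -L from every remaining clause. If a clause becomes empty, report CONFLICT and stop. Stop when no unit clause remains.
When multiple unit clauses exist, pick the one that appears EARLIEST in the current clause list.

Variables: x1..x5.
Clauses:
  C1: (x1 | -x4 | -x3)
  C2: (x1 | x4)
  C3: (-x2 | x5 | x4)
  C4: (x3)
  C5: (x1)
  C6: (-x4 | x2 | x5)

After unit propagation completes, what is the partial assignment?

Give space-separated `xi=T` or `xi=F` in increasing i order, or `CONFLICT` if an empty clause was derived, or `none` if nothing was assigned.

unit clause [3] forces x3=T; simplify:
  drop -3 from [1, -4, -3] -> [1, -4]
  satisfied 1 clause(s); 5 remain; assigned so far: [3]
unit clause [1] forces x1=T; simplify:
  satisfied 3 clause(s); 2 remain; assigned so far: [1, 3]

Answer: x1=T x3=T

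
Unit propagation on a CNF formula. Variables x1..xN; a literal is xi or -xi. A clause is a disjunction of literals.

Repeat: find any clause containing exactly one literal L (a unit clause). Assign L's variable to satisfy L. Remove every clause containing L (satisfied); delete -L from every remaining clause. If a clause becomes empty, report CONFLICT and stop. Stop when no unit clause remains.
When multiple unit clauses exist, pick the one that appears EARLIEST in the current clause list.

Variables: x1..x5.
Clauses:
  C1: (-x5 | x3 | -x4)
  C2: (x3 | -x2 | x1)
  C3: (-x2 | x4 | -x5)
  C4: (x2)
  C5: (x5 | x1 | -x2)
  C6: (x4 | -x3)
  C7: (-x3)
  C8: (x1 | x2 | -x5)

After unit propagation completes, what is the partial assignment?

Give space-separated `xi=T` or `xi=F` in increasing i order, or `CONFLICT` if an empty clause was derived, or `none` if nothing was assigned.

Answer: x1=T x2=T x3=F

Derivation:
unit clause [2] forces x2=T; simplify:
  drop -2 from [3, -2, 1] -> [3, 1]
  drop -2 from [-2, 4, -5] -> [4, -5]
  drop -2 from [5, 1, -2] -> [5, 1]
  satisfied 2 clause(s); 6 remain; assigned so far: [2]
unit clause [-3] forces x3=F; simplify:
  drop 3 from [-5, 3, -4] -> [-5, -4]
  drop 3 from [3, 1] -> [1]
  satisfied 2 clause(s); 4 remain; assigned so far: [2, 3]
unit clause [1] forces x1=T; simplify:
  satisfied 2 clause(s); 2 remain; assigned so far: [1, 2, 3]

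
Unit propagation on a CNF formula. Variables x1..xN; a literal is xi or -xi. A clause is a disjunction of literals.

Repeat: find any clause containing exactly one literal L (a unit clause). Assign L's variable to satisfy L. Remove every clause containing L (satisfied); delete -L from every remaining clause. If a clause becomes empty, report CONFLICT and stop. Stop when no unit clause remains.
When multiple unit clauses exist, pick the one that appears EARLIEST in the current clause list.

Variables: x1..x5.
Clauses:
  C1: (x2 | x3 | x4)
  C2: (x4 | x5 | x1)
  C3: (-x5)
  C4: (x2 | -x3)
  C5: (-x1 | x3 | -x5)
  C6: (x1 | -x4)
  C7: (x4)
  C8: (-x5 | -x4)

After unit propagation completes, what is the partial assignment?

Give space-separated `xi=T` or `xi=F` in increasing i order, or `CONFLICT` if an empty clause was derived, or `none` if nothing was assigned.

unit clause [-5] forces x5=F; simplify:
  drop 5 from [4, 5, 1] -> [4, 1]
  satisfied 3 clause(s); 5 remain; assigned so far: [5]
unit clause [4] forces x4=T; simplify:
  drop -4 from [1, -4] -> [1]
  satisfied 3 clause(s); 2 remain; assigned so far: [4, 5]
unit clause [1] forces x1=T; simplify:
  satisfied 1 clause(s); 1 remain; assigned so far: [1, 4, 5]

Answer: x1=T x4=T x5=F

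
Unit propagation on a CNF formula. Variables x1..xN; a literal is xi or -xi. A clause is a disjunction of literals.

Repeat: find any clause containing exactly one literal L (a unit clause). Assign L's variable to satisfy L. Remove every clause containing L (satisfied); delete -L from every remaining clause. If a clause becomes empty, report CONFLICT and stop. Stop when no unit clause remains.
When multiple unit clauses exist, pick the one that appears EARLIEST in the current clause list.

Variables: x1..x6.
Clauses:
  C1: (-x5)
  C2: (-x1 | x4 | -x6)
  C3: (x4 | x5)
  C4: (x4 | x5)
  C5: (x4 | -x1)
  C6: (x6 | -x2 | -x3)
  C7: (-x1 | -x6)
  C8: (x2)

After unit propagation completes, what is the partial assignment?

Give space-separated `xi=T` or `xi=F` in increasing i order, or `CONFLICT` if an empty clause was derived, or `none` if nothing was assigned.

Answer: x2=T x4=T x5=F

Derivation:
unit clause [-5] forces x5=F; simplify:
  drop 5 from [4, 5] -> [4]
  drop 5 from [4, 5] -> [4]
  satisfied 1 clause(s); 7 remain; assigned so far: [5]
unit clause [4] forces x4=T; simplify:
  satisfied 4 clause(s); 3 remain; assigned so far: [4, 5]
unit clause [2] forces x2=T; simplify:
  drop -2 from [6, -2, -3] -> [6, -3]
  satisfied 1 clause(s); 2 remain; assigned so far: [2, 4, 5]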